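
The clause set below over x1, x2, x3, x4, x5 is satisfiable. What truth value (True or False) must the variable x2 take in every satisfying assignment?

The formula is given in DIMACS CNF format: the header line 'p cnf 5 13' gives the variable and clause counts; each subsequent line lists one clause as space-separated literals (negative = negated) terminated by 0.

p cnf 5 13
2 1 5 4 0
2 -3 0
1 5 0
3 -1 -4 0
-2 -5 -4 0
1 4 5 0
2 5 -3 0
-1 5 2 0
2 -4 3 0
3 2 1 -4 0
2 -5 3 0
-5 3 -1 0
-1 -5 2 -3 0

True

Suppose x2 = False.
From the singleton clause (¬x3), x3 = False.
From the singleton clause (¬x4), x4 = False.
From the singleton clause (¬x5), x5 = False.
From the singleton clause (x1), x1 = True.
That conflicts with the unit clause (¬x1).
So every satisfying assignment has x2 = True.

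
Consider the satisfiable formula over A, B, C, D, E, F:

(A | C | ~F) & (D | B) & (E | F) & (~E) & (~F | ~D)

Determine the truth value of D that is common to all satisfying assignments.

Suppose D = 1.
Unit clause (~E) forces E = 0.
Unit clause (F) forces F = 1.
But (~F) is also a unit clause — contradiction.
So every satisfying assignment has D = False.

False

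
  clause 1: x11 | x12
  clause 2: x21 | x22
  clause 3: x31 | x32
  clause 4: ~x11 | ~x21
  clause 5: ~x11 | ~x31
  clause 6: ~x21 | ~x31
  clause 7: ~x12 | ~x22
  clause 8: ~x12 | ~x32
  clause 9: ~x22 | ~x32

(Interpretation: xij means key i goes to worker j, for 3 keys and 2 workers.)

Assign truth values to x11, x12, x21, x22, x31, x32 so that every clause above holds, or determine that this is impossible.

UNSATISFIABLE

Case x11 = 1:
Unit clause (~x21) forces x21 = 0.
Unit clause (x22) forces x22 = 1.
Unit clause (~x31) forces x31 = 0.
Unit clause (x32) forces x32 = 1.
Now (~x32) is unsatisfied and unit — conflict.
Undo x11 and try x11 = 0.
Unit clause (x12) forces x12 = 1.
Unit clause (~x22) forces x22 = 0.
Unit clause (x21) forces x21 = 1.
Unit clause (~x31) forces x31 = 0.
Unit clause (x32) forces x32 = 1.
Now (~x32) is unsatisfied and unit — conflict.
Either choice for x11 ends in contradiction.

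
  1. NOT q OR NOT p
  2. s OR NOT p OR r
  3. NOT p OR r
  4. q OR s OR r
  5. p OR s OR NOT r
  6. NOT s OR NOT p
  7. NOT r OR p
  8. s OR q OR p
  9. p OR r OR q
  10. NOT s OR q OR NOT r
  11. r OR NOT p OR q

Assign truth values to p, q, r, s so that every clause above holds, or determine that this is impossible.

p: false,  q: true,  r: false,  s: false

Branch on q: set q = true.
From the singleton clause (NOT p), p = false.
From the singleton clause (NOT r), r = false.
Every clause is now satisfied; s is unconstrained.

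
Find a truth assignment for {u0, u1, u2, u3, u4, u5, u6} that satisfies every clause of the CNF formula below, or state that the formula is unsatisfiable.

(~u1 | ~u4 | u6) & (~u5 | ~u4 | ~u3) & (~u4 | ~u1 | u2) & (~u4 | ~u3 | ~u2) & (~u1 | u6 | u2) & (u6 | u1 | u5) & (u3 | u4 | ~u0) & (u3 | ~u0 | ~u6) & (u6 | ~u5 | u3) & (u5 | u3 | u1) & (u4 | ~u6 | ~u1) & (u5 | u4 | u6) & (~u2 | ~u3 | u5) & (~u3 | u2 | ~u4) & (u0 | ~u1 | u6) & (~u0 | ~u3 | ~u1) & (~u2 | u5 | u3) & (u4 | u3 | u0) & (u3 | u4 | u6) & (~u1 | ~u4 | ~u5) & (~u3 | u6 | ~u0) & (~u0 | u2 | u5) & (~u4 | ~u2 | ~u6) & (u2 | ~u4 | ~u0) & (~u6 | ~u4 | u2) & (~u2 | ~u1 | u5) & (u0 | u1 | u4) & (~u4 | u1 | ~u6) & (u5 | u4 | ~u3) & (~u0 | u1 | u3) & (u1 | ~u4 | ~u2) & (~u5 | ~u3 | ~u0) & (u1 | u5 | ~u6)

UNSATISFIABLE

Suppose u1 = 0.
Suppose u6 = 1.
The clause (~u4) is unit, so u4 = 0.
The clause (u0) is unit, so u0 = 1.
The clause (u3) is unit, so u3 = 1.
The clause (u5) is unit, so u5 = 1.
Now (~u5) is unsatisfied and unit — conflict.
So u6 must be the other value — set u6 = 0.
The clause (u5) is unit, so u5 = 1.
The clause (u3) is unit, so u3 = 1.
The clause (~u4) is unit, so u4 = 0.
The clause (~u0) is unit, so u0 = 0.
Now (u0) is unsatisfied and unit — conflict.
Either choice for u6 ends in contradiction.
So u1 must be the other value — set u1 = 1.
Suppose u4 = 0.
The clause (~u6) is unit, so u6 = 0.
The clause (u2) is unit, so u2 = 1.
The clause (u5) is unit, so u5 = 1.
The clause (u3) is unit, so u3 = 1.
The clause (u0) is unit, so u0 = 1.
Now (~u0) is unsatisfied and unit — conflict.
So u4 must be the other value — set u4 = 1.
The clause (u6) is unit, so u6 = 1.
The clause (u2) is unit, so u2 = 1.
Now (~u2) is unsatisfied and unit — conflict.
Either choice for u4 ends in contradiction.
Either choice for u1 ends in contradiction.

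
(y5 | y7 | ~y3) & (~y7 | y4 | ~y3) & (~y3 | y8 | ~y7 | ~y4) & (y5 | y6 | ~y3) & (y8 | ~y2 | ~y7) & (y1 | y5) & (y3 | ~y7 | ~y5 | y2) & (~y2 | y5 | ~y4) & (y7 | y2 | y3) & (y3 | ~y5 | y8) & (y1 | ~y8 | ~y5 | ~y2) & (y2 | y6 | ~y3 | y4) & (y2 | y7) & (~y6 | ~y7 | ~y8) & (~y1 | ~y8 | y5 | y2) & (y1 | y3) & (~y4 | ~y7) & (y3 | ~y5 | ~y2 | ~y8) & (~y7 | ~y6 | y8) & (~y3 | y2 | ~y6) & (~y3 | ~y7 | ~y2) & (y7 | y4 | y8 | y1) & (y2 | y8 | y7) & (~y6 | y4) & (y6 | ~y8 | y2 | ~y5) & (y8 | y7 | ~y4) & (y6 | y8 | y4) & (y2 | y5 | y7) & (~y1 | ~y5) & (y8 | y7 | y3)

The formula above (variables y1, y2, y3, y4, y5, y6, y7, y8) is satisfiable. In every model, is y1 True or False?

True

Suppose y1 = 0.
The clause (y5) is unit, so y5 = 1.
The clause (y3) is unit, so y3 = 1.
Case y7 = 0:
The clause (y2) is unit, so y2 = 1.
The clause (~y8) is unit, so y8 = 0.
The clause (y4) is unit, so y4 = 1.
But (~y4) is also a unit clause — contradiction.
That branch fails; take y7 = 1 instead.
The clause (y4) is unit, so y4 = 1.
But (~y4) is also a unit clause — contradiction.
Neither y7 = 1 nor y7 = 0 works.
So every satisfying assignment has y1 = True.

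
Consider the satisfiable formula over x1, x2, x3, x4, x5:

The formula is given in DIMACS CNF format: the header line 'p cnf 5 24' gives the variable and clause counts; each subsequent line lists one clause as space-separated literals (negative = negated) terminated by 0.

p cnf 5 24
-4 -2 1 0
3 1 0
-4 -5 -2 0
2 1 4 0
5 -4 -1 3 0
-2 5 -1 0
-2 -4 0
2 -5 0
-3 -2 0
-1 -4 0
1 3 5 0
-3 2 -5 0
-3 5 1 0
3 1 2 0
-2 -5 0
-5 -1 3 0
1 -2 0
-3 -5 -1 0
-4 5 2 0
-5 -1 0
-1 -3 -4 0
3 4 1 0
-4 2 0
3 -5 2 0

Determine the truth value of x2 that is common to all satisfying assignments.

Suppose x2 = True.
The clause (¬x4) is unit, so x4 = False.
The clause (¬x3) is unit, so x3 = False.
The clause (x1) is unit, so x1 = True.
The clause (x5) is unit, so x5 = True.
That conflicts with the unit clause (¬x5).
So every satisfying assignment has x2 = False.

False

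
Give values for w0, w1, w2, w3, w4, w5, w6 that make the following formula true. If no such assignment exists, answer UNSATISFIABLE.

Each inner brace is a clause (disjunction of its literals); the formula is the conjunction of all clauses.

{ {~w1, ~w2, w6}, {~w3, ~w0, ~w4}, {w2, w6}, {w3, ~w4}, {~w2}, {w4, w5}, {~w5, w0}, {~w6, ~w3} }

The clause (~w2) is unit, so w2 = 0.
The clause (w6) is unit, so w6 = 1.
The clause (~w3) is unit, so w3 = 0.
The clause (~w4) is unit, so w4 = 0.
The clause (w5) is unit, so w5 = 1.
The clause (w0) is unit, so w0 = 1.
Every clause is now satisfied; w1 is unconstrained.

w0 ↦ 1, w1 ↦ 0, w2 ↦ 0, w3 ↦ 0, w4 ↦ 0, w5 ↦ 1, w6 ↦ 1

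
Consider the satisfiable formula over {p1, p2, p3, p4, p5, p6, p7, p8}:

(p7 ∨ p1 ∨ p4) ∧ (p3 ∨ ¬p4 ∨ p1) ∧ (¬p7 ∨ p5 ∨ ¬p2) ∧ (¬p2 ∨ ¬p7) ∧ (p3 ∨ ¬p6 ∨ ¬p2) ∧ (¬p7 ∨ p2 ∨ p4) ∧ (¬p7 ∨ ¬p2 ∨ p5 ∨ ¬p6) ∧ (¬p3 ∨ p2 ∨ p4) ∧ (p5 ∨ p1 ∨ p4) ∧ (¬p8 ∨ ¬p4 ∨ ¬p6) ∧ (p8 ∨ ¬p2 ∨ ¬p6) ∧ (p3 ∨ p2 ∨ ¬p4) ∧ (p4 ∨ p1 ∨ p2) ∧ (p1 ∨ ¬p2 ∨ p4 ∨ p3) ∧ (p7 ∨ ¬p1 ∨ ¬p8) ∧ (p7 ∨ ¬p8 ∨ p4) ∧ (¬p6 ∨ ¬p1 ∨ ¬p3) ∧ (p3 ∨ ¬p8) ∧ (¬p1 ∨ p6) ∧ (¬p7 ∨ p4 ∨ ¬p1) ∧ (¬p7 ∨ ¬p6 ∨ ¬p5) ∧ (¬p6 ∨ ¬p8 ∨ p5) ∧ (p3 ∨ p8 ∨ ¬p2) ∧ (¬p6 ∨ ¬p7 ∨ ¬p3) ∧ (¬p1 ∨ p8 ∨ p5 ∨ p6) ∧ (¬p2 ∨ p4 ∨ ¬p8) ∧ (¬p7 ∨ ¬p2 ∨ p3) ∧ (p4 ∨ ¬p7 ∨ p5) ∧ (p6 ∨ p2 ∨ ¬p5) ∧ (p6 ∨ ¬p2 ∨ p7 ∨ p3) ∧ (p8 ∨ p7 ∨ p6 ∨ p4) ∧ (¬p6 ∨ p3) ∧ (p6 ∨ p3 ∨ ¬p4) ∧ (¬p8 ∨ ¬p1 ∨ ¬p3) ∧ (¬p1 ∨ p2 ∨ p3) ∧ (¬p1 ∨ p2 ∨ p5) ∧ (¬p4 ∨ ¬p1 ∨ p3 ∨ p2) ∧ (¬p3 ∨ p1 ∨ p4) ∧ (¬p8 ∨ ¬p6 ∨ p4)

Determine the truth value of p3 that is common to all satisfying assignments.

Suppose p3 = False.
From the singleton clause (¬p8), p8 = False.
From the singleton clause (¬p2), p2 = False.
From the singleton clause (¬p4), p4 = False.
From the singleton clause (¬p7), p7 = False.
From the singleton clause (p1), p1 = True.
Now (¬p1) is unsatisfied and unit — conflict.
So every satisfying assignment has p3 = True.

True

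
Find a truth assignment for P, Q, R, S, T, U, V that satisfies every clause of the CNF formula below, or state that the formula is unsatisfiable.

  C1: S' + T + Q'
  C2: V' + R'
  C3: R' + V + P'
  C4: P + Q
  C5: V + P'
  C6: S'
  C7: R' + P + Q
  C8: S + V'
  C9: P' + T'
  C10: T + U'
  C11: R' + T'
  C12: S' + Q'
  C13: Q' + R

Unit clause (S') forces S = 0.
Unit clause (V') forces V = 0.
Unit clause (P') forces P = 0.
Unit clause (Q) forces Q = 1.
Unit clause (R) forces R = 1.
Unit clause (T') forces T = 0.
Unit clause (U') forces U = 0.
This assignment satisfies each clause.

P: 0; Q: 1; R: 1; S: 0; T: 0; U: 0; V: 0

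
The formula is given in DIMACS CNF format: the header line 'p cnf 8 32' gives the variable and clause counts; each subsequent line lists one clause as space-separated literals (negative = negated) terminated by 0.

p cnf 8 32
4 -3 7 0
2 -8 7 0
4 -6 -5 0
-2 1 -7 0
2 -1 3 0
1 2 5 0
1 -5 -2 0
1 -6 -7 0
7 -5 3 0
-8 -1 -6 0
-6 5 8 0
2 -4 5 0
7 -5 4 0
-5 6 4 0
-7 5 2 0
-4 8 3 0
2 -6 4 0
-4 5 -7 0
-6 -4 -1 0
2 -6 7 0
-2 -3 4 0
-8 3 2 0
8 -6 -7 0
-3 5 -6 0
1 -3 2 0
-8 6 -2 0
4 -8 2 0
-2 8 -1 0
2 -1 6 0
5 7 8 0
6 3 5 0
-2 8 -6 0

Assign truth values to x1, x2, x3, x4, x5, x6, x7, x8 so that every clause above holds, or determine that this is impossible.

x1=False,  x2=True,  x3=False,  x4=False,  x5=False,  x6=True,  x7=False,  x8=True

Try x4 = False.
Try x3 = False.
Try x6 = True.
Unit clause (¬x5) forces x5 = False.
Unit clause (x8) forces x8 = True.
Unit clause (¬x1) forces x1 = False.
Unit clause (x2) forces x2 = True.
Unit clause (¬x7) forces x7 = False.
This assignment satisfies each clause.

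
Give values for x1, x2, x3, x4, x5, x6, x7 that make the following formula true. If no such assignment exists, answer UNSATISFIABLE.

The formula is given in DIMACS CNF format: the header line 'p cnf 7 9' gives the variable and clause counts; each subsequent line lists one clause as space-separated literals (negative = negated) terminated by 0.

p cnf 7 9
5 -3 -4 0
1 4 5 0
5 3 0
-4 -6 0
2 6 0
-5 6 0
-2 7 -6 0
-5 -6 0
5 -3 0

UNSATISFIABLE

Branch on x5: set x5 = True.
Unit clause (x6) forces x6 = True.
But (¬x6) is also a unit clause — contradiction.
So x5 must be the other value — set x5 = False.
Unit clause (x3) forces x3 = True.
But (¬x3) is also a unit clause — contradiction.
Either choice for x5 ends in contradiction.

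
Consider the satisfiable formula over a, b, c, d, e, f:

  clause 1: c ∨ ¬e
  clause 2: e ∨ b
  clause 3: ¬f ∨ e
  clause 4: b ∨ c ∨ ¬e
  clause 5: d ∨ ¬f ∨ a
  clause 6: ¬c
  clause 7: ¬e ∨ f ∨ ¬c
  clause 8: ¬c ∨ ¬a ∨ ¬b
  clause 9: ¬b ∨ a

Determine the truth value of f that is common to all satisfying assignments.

Suppose f = True.
The clause (e) is unit, so e = True.
The clause (c) is unit, so c = True.
That conflicts with the unit clause (¬c).
So every satisfying assignment has f = False.

False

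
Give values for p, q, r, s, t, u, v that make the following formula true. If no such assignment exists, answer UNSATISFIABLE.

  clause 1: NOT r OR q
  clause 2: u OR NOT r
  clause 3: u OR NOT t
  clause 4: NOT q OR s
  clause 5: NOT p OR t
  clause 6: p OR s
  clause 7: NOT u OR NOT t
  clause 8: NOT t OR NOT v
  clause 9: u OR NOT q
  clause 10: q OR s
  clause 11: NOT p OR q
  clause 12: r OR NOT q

Case r = true:
Unit clause (q) forces q = true.
Unit clause (u) forces u = true.
Unit clause (s) forces s = true.
Unit clause (NOT t) forces t = false.
Unit clause (NOT p) forces p = false.
Every clause is now satisfied; v is unconstrained.

p=false, q=true, r=true, s=true, t=false, u=true, v=true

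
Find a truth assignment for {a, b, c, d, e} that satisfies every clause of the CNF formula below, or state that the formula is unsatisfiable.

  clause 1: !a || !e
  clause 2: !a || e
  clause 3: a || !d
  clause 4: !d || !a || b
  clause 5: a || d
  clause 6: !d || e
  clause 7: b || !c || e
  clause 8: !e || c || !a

UNSATISFIABLE

Suppose a = false.
The clause (!d) is unit, so d = false.
Now (d) is unsatisfied and unit — conflict.
Undo a and try a = true.
The clause (!e) is unit, so e = false.
Now (e) is unsatisfied and unit — conflict.
Either choice for a ends in contradiction.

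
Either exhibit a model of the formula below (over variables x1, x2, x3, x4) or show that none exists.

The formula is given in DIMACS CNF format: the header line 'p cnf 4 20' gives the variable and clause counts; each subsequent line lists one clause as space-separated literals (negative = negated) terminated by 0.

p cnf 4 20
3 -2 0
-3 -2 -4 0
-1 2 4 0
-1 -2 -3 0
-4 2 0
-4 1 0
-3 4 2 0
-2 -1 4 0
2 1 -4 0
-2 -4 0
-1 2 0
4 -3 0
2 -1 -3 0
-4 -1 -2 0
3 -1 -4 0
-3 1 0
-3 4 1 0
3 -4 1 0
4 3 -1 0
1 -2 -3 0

x1=False,  x2=False,  x3=False,  x4=False

Branch on x3: set x3 = False.
The clause (¬x2) is unit, so x2 = False.
The clause (¬x4) is unit, so x4 = False.
The clause (¬x1) is unit, so x1 = False.
This assignment satisfies each clause.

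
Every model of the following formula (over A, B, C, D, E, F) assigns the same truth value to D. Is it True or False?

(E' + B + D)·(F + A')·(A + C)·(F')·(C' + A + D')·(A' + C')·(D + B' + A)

Suppose D = 1.
From the singleton clause (F'), F = 0.
From the singleton clause (A'), A = 0.
From the singleton clause (C), C = 1.
But (C') is also a unit clause — contradiction.
So every satisfying assignment has D = False.

False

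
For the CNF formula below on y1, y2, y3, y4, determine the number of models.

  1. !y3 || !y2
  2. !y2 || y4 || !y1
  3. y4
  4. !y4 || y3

2

There are 2^4 = 16 truth assignments over (y1, y2, y3, y4).
Check each against the 4 clauses (columns in the order y1, y2, y3, y4):
  F F F F  ✗ fails (y4)
  F F F T  ✗ fails (!y4 || y3)
  F F T F  ✗ fails (y4)
  F F T T  ✓ satisfies all
  F T F F  ✗ fails (y4)
  F T F T  ✗ fails (!y4 || y3)
  F T T F  ✗ fails (!y3 || !y2)
  F T T T  ✗ fails (!y3 || !y2)
  T F F F  ✗ fails (y4)
  T F F T  ✗ fails (!y4 || y3)
  T F T F  ✗ fails (y4)
  T F T T  ✓ satisfies all
  T T F F  ✗ fails (!y2 || y4 || !y1)
  T T F T  ✗ fails (!y4 || y3)
  T T T F  ✗ fails (!y3 || !y2)
  T T T T  ✗ fails (!y3 || !y2)
2 of the 16 rows are models.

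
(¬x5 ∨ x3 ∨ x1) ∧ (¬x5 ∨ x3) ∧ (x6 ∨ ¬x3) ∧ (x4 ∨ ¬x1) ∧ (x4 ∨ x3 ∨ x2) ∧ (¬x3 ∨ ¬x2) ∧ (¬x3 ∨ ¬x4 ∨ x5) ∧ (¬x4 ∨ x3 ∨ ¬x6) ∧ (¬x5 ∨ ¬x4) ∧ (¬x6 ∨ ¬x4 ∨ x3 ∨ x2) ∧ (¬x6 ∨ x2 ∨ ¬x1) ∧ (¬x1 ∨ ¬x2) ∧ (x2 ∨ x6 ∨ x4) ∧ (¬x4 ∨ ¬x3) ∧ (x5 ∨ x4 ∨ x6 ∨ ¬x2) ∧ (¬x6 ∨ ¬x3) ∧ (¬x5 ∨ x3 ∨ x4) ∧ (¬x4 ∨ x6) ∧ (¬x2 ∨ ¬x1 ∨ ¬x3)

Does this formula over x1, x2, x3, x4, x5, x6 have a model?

Case x5 = False:
Case x6 = True:
(¬x3) alone gives x3 = False.
(¬x4) alone gives x4 = False.
(¬x1) alone gives x1 = False.
(x2) alone gives x2 = True.
This assignment satisfies each clause.
A satisfying assignment: x1=False; x2=True; x3=False; x4=False; x5=False; x6=True.

Yes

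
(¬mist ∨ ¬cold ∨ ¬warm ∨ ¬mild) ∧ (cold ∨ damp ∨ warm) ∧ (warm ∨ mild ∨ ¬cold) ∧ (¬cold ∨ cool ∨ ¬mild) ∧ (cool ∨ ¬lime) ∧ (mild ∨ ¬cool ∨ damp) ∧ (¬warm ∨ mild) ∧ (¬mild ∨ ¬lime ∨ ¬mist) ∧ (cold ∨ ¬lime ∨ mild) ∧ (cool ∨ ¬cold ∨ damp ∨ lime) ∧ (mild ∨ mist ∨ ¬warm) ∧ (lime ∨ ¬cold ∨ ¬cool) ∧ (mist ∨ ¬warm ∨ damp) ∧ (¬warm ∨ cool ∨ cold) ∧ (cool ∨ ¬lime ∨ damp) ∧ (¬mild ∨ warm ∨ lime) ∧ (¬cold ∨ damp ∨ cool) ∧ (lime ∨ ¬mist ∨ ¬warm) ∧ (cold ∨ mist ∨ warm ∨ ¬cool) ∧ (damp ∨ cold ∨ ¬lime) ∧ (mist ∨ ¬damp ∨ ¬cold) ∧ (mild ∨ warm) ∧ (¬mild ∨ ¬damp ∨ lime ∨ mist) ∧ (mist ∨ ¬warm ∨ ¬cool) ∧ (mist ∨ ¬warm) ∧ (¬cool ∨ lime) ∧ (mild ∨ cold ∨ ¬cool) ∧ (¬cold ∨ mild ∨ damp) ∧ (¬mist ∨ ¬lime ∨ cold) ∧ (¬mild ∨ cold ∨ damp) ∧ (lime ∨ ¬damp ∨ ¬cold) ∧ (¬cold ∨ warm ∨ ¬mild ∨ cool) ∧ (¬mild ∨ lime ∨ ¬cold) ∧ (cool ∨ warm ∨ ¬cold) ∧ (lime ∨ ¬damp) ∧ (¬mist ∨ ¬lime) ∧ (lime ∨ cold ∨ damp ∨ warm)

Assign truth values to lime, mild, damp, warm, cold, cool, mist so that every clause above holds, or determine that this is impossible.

Try cool = True.
(lime) alone gives lime = True.
(¬mist) alone gives mist = False.
(¬warm) alone gives warm = False.
(cold) alone gives cold = True.
(mild) alone gives mild = True.
(¬damp) alone gives damp = False.
Every clause now holds.

lime=True,  mild=True,  damp=False,  warm=False,  cold=True,  cool=True,  mist=False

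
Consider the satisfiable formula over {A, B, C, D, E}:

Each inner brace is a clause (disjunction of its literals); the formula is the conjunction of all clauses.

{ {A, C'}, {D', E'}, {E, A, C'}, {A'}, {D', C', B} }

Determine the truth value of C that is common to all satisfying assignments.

False

Suppose C = 1.
(A) alone gives A = 1.
Now (A') is unsatisfied and unit — conflict.
So every satisfying assignment has C = False.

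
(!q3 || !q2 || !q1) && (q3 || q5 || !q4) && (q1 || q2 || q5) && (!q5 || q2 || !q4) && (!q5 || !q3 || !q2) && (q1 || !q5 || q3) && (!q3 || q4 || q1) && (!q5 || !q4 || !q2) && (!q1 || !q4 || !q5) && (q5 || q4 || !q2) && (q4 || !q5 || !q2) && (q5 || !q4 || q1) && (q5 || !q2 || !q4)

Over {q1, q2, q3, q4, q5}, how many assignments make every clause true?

There are 2^5 = 32 truth assignments over (q1, q2, q3, q4, q5).
Split on q5. With q5 = true, the clauses containing q5 are satisfied and !q5 drops from the rest; 2 of the 2^4 = 16 assignments to the other variables satisfy what remains.
With q5 = false, by the same count on the reduced clause set, 3 assignments work.
Total: 2 + 3 = 5.

5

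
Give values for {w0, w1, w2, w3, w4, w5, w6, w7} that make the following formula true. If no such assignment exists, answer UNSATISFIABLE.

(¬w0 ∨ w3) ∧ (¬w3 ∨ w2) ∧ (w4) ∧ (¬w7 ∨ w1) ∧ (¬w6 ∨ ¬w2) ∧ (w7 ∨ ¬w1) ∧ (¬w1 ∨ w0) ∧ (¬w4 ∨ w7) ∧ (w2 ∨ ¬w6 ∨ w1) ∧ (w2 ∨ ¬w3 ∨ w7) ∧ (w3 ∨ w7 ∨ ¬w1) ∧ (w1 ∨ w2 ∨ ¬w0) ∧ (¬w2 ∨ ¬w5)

From the singleton clause (w4), w4 = True.
From the singleton clause (w7), w7 = True.
From the singleton clause (w1), w1 = True.
From the singleton clause (w0), w0 = True.
From the singleton clause (w3), w3 = True.
From the singleton clause (w2), w2 = True.
From the singleton clause (¬w6), w6 = False.
From the singleton clause (¬w5), w5 = False.
Every clause now holds.

w0=True, w1=True, w2=True, w3=True, w4=True, w5=False, w6=False, w7=True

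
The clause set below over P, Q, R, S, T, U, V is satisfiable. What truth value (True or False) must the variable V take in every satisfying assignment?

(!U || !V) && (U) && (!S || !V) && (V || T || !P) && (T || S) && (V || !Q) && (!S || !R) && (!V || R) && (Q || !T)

Suppose V = true.
From the singleton clause (!U), U = false.
But (U) is also a unit clause — contradiction.
So every satisfying assignment has V = False.

False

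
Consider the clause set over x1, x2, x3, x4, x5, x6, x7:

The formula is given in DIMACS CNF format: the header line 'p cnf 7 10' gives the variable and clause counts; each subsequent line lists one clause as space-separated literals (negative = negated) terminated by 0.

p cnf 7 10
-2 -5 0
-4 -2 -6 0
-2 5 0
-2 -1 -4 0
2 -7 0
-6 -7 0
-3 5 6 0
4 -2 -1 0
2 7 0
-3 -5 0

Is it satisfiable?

Case x2 = False:
Unit clause (¬x7) forces x7 = False.
Now (x7) is unsatisfied and unit — conflict.
Backtrack on x2: now try x2 = True.
Unit clause (¬x5) forces x5 = False.
Now (x5) is unsatisfied and unit — conflict.
Either choice for x2 ends in contradiction.
No assignment satisfies every clause.

No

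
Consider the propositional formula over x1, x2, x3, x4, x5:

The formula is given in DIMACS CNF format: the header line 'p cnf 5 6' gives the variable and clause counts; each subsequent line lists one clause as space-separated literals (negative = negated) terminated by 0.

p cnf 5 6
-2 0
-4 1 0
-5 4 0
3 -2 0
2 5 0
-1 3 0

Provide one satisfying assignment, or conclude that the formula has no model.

(¬x2) alone gives x2 = False.
(x5) alone gives x5 = True.
(x4) alone gives x4 = True.
(x1) alone gives x1 = True.
(x3) alone gives x3 = True.
Every clause now holds.

x1 ↦ True,  x2 ↦ False,  x3 ↦ True,  x4 ↦ True,  x5 ↦ True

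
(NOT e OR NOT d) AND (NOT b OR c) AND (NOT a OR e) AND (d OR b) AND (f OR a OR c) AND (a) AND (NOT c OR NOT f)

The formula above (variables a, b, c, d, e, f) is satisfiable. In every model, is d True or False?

Suppose d = true.
Unit clause (NOT e) forces e = false.
Unit clause (NOT a) forces a = false.
That conflicts with the unit clause (a).
So every satisfying assignment has d = False.

False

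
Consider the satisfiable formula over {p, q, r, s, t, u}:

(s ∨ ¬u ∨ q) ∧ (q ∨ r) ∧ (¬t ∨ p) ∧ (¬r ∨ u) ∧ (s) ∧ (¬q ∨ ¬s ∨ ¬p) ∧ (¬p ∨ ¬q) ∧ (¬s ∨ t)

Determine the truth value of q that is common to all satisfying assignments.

Suppose q = True.
The clause (s) is unit, so s = True.
The clause (¬p) is unit, so p = False.
The clause (¬t) is unit, so t = False.
That conflicts with the unit clause (t).
So every satisfying assignment has q = False.

False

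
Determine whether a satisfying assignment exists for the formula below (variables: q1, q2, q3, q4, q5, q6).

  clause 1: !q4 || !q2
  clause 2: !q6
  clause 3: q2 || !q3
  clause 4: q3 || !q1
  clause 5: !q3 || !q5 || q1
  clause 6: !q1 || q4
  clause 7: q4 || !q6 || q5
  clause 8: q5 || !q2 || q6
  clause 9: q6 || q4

The clause (!q6) is unit, so q6 = false.
The clause (q4) is unit, so q4 = true.
The clause (!q2) is unit, so q2 = false.
The clause (!q3) is unit, so q3 = false.
The clause (!q1) is unit, so q1 = false.
No clause remains; q5 is free.
A satisfying assignment: q1 ↦ false,  q2 ↦ false,  q3 ↦ false,  q4 ↦ true,  q5 ↦ true,  q6 ↦ false.

Satisfiable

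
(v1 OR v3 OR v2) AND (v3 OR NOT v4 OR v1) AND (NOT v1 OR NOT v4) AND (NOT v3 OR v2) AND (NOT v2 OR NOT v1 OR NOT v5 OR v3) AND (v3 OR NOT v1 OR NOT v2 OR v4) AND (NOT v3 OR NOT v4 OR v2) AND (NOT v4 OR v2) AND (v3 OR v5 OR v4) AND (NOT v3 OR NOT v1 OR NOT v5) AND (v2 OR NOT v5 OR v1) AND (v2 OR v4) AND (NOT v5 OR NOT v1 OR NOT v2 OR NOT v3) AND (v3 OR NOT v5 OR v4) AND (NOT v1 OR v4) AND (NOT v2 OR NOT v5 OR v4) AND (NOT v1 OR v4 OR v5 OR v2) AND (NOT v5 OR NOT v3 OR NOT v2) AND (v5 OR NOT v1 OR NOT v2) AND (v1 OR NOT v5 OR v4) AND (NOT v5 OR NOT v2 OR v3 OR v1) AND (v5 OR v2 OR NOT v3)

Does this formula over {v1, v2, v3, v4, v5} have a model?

Try v1 = false.
Try v3 = true.
(v2) alone gives v2 = true.
(NOT v5) alone gives v5 = false.
No clause remains; v4 is free.
A satisfying assignment: v1: false; v2: true; v3: true; v4: true; v5: false.

Satisfiable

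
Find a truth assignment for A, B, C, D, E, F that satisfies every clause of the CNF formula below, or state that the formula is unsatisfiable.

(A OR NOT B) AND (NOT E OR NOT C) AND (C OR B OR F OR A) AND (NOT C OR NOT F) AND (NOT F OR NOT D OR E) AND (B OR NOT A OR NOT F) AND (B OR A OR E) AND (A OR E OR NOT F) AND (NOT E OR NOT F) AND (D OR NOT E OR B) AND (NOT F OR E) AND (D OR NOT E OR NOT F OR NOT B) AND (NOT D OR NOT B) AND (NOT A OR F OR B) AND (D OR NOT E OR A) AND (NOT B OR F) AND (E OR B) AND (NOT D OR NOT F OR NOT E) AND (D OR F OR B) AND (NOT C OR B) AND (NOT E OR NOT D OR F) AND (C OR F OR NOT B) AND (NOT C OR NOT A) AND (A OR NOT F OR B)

UNSATISFIABLE

Try A = true.
From the singleton clause (NOT C), C = false.
Try B = true.
From the singleton clause (NOT D), D = false.
From the singleton clause (F), F = true.
From the singleton clause (NOT E), E = false.
That conflicts with the unit clause (E).
So B must be the other value — set B = false.
From the singleton clause (NOT F), F = false.
That conflicts with the unit clause (F).
Either choice for B ends in contradiction.
So A must be the other value — set A = false.
From the singleton clause (NOT B), B = false.
From the singleton clause (E), E = true.
From the singleton clause (NOT C), C = false.
From the singleton clause (F), F = true.
That conflicts with the unit clause (NOT F).
Either choice for A ends in contradiction.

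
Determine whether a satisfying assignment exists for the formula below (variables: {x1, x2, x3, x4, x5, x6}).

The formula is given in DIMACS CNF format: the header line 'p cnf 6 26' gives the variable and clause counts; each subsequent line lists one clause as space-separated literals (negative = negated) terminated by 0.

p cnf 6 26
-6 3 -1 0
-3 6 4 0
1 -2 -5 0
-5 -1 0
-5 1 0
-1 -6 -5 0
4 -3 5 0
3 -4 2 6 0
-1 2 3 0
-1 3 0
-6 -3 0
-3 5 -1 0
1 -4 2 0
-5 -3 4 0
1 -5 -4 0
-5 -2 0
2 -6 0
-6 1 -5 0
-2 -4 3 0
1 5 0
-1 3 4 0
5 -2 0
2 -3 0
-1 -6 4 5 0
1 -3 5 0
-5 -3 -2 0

No

Case x5 = False:
The clause (x1) is unit, so x1 = True.
The clause (x3) is unit, so x3 = True.
But (¬x3) is also a unit clause — contradiction.
That branch fails; take x5 = True instead.
The clause (¬x1) is unit, so x1 = False.
But (x1) is also a unit clause — contradiction.
Both values of x5 lead to a conflict.
No assignment satisfies every clause.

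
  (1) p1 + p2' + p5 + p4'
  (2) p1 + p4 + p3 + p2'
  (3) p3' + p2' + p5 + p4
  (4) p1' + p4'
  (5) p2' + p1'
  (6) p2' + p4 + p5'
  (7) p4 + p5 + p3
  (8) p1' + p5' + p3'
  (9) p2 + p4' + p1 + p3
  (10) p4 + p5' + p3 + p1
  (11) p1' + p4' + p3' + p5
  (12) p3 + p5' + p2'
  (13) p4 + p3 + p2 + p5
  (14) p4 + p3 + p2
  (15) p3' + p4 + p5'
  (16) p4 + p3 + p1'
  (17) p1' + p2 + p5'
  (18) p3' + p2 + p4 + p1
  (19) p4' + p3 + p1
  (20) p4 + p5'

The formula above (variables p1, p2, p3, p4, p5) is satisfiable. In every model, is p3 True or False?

Suppose p3 = 0.
Case p1 = 0:
(p4') alone gives p4 = 0.
(p2') alone gives p2 = 0.
That conflicts with the unit clause (p2).
Undo p1 and try p1 = 1.
(p4') alone gives p4 = 0.
That conflicts with the unit clause (p4).
Neither p1 = 1 nor p1 = 0 works.
So every satisfying assignment has p3 = True.

True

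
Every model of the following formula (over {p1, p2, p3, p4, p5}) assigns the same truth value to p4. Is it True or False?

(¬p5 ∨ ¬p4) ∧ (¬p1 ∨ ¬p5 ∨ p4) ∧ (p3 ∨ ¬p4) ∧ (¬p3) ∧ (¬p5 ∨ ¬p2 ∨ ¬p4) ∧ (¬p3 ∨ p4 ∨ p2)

Suppose p4 = True.
Unit clause (¬p5) forces p5 = False.
Unit clause (p3) forces p3 = True.
That conflicts with the unit clause (¬p3).
So every satisfying assignment has p4 = False.

False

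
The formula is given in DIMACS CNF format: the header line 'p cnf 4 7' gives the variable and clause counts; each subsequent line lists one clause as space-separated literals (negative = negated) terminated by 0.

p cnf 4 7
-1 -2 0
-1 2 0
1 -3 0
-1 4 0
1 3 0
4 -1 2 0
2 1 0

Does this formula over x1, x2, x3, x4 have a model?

No

Try x1 = False.
From the singleton clause (¬x3), x3 = False.
Now (x3) is unsatisfied and unit — conflict.
That branch fails; take x1 = True instead.
From the singleton clause (¬x2), x2 = False.
Now (x2) is unsatisfied and unit — conflict.
Both values of x1 lead to a conflict.
No assignment satisfies every clause.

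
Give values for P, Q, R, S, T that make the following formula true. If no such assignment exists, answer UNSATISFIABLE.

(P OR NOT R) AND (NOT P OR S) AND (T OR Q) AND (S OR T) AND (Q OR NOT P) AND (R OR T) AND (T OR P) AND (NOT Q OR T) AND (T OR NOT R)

Branch on P: set P = false.
(NOT R) alone gives R = false.
(T) alone gives T = true.
No clause remains; Q, S are free.

P=false,  Q=false,  R=false,  S=true,  T=true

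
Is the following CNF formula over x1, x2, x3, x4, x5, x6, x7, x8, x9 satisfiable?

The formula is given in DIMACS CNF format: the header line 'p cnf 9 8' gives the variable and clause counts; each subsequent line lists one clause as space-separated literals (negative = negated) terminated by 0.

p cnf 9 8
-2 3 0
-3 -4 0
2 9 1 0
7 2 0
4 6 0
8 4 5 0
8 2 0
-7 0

(¬x7) alone gives x7 = False.
(x2) alone gives x2 = True.
(x3) alone gives x3 = True.
(¬x4) alone gives x4 = False.
(x6) alone gives x6 = True.
Branch on x8: set x8 = False.
(x5) alone gives x5 = True.
Every clause is now satisfied; x1, x9 are unconstrained.
A satisfying assignment: x1 ↦ False; x2 ↦ True; x3 ↦ True; x4 ↦ False; x5 ↦ True; x6 ↦ True; x7 ↦ False; x8 ↦ False; x9 ↦ False.

Satisfiable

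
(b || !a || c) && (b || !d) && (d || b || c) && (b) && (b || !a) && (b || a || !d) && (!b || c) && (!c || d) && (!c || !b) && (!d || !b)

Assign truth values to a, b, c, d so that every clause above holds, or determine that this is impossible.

UNSATISFIABLE

(b) alone gives b = true.
(c) alone gives c = true.
But (!c) is also a unit clause — contradiction.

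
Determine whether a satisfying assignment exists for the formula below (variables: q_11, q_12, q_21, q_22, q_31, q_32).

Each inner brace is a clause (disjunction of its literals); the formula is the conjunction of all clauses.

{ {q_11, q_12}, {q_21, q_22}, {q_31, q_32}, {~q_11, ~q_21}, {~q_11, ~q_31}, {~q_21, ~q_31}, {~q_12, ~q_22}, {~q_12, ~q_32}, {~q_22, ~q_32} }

Unsatisfiable

Branch on q_11: set q_11 = 1.
The clause (~q_21) is unit, so q_21 = 0.
The clause (q_22) is unit, so q_22 = 1.
The clause (~q_31) is unit, so q_31 = 0.
The clause (q_32) is unit, so q_32 = 1.
But (~q_32) is also a unit clause — contradiction.
Backtrack on q_11: now try q_11 = 0.
The clause (q_12) is unit, so q_12 = 1.
The clause (~q_22) is unit, so q_22 = 0.
The clause (q_21) is unit, so q_21 = 1.
The clause (~q_31) is unit, so q_31 = 0.
The clause (q_32) is unit, so q_32 = 1.
But (~q_32) is also a unit clause — contradiction.
Both values of q_11 lead to a conflict.
No assignment satisfies every clause.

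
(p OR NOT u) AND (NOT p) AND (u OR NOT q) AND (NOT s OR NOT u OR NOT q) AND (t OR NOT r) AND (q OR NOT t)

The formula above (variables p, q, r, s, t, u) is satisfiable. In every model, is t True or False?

Suppose t = true.
From the singleton clause (NOT p), p = false.
From the singleton clause (NOT u), u = false.
From the singleton clause (NOT q), q = false.
Now (q) is unsatisfied and unit — conflict.
So every satisfying assignment has t = False.

False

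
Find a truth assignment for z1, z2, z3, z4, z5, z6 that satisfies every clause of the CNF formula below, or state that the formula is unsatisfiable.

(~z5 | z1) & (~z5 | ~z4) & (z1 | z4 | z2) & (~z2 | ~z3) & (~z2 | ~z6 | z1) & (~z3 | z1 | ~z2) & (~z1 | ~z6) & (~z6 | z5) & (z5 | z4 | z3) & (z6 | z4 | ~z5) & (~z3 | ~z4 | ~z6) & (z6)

The clause (z6) is unit, so z6 = 1.
The clause (~z1) is unit, so z1 = 0.
The clause (~z5) is unit, so z5 = 0.
But (z5) is also a unit clause — contradiction.

UNSATISFIABLE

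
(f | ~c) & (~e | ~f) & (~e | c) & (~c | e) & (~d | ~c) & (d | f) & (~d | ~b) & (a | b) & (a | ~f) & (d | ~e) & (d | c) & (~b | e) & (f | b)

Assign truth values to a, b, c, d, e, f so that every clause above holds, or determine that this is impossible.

Suppose f = 1.
From the singleton clause (~e), e = 0.
From the singleton clause (~c), c = 0.
From the singleton clause (a), a = 1.
From the singleton clause (d), d = 1.
From the singleton clause (~b), b = 0.
All clauses are satisfied.

a: 1, b: 0, c: 0, d: 1, e: 0, f: 1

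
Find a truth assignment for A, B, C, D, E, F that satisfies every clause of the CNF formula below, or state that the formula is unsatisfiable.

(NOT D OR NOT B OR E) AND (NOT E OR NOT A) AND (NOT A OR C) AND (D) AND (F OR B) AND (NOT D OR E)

The clause (D) is unit, so D = true.
The clause (E) is unit, so E = true.
The clause (NOT A) is unit, so A = false.
Try F = false.
The clause (B) is unit, so B = true.
No clause remains; C is free.

A ↦ false, B ↦ true, C ↦ false, D ↦ true, E ↦ true, F ↦ false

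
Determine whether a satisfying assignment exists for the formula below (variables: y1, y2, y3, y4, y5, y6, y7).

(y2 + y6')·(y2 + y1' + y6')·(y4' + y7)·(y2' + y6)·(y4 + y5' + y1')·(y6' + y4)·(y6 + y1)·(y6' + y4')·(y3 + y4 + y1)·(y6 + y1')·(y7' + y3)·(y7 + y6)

Branch on y2: set y2 = 1.
From the singleton clause (y6), y6 = 1.
From the singleton clause (y4), y4 = 1.
That conflicts with the unit clause (y4').
That branch fails; take y2 = 0 instead.
From the singleton clause (y6'), y6 = 0.
From the singleton clause (y1), y1 = 1.
That conflicts with the unit clause (y1').
Both values of y2 lead to a conflict.
No assignment satisfies every clause.

No, unsatisfiable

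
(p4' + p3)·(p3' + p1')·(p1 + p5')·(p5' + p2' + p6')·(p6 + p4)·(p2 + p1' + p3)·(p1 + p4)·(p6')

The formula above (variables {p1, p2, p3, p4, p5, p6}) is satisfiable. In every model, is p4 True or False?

Suppose p4 = 0.
The clause (p6) is unit, so p6 = 1.
That conflicts with the unit clause (p6').
So every satisfying assignment has p4 = True.

True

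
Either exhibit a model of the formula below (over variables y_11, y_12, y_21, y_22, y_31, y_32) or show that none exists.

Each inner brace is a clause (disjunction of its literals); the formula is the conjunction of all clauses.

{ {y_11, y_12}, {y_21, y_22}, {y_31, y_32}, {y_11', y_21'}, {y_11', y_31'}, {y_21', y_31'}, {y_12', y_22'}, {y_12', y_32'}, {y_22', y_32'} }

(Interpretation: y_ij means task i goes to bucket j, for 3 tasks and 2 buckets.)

UNSATISFIABLE

Branch on y_11: set y_11 = 1.
Unit clause (y_21') forces y_21 = 0.
Unit clause (y_22) forces y_22 = 1.
Unit clause (y_31') forces y_31 = 0.
Unit clause (y_32) forces y_32 = 1.
Now (y_32') is unsatisfied and unit — conflict.
Undo y_11 and try y_11 = 0.
Unit clause (y_12) forces y_12 = 1.
Unit clause (y_22') forces y_22 = 0.
Unit clause (y_21) forces y_21 = 1.
Unit clause (y_31') forces y_31 = 0.
Unit clause (y_32) forces y_32 = 1.
Now (y_32') is unsatisfied and unit — conflict.
Either choice for y_11 ends in contradiction.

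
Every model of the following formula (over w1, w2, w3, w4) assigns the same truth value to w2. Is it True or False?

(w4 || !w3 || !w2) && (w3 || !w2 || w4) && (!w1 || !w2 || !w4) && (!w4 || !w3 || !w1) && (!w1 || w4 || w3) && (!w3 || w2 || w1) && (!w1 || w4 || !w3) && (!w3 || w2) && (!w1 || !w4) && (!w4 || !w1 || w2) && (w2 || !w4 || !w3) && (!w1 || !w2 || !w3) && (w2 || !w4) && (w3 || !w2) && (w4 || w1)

True

Suppose w2 = false.
Unit clause (!w3) forces w3 = false.
Unit clause (!w4) forces w4 = false.
Unit clause (!w1) forces w1 = false.
But (w1) is also a unit clause — contradiction.
So every satisfying assignment has w2 = True.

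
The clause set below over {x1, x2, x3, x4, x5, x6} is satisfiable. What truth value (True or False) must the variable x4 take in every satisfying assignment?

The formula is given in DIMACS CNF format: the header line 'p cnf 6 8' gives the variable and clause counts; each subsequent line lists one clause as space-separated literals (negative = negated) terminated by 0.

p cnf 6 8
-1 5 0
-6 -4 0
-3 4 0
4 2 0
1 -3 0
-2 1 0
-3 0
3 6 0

False

Suppose x4 = True.
Unit clause (¬x6) forces x6 = False.
Unit clause (¬x3) forces x3 = False.
But (x3) is also a unit clause — contradiction.
So every satisfying assignment has x4 = False.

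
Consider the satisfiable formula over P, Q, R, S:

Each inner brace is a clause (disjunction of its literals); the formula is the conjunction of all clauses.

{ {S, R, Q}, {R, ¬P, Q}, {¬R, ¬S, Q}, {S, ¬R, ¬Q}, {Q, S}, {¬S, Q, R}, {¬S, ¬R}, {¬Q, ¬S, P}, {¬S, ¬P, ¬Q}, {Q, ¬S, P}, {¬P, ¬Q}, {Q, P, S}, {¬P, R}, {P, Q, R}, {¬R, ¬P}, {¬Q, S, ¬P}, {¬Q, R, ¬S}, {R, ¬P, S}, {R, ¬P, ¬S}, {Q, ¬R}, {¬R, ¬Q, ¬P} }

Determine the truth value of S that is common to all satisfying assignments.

False

Suppose S = True.
From the singleton clause (¬R), R = False.
From the singleton clause (Q), Q = True.
But (¬Q) is also a unit clause — contradiction.
So every satisfying assignment has S = False.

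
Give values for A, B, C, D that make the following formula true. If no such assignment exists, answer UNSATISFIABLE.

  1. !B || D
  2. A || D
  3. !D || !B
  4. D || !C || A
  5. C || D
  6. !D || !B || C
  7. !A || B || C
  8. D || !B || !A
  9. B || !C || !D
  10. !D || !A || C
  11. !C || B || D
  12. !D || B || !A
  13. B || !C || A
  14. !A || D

A ↦ false; B ↦ false; C ↦ false; D ↦ true

Case B = false:
Case A = false:
From the singleton clause (D), D = true.
From the singleton clause (!C), C = false.
This assignment satisfies each clause.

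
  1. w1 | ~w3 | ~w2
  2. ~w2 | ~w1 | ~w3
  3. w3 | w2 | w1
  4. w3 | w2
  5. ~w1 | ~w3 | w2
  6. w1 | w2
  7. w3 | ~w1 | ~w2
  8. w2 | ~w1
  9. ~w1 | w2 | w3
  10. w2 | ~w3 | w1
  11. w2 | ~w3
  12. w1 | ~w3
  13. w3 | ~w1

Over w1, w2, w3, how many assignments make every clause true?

1

There are 2^3 = 8 truth assignments over (w1, w2, w3).
Split on w3. With w3 = 1, the clauses containing w3 are satisfied and ~w3 drops from the rest; 0 of the 2^2 = 4 assignments to the other variables satisfy what remains.
With w3 = 0, by the same count on the reduced clause set, 1 assignment works.
(One model: w1=F, w2=T, w3=F.)
Total: 0 + 1 = 1.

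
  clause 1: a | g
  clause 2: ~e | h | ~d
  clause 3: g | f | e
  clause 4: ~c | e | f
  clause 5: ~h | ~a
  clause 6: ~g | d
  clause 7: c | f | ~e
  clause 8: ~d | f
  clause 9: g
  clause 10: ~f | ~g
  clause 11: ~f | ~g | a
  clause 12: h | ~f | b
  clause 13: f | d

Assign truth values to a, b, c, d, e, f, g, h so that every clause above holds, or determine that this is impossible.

The clause (g) is unit, so g = 1.
The clause (d) is unit, so d = 1.
The clause (f) is unit, so f = 1.
But (~f) is also a unit clause — contradiction.

UNSATISFIABLE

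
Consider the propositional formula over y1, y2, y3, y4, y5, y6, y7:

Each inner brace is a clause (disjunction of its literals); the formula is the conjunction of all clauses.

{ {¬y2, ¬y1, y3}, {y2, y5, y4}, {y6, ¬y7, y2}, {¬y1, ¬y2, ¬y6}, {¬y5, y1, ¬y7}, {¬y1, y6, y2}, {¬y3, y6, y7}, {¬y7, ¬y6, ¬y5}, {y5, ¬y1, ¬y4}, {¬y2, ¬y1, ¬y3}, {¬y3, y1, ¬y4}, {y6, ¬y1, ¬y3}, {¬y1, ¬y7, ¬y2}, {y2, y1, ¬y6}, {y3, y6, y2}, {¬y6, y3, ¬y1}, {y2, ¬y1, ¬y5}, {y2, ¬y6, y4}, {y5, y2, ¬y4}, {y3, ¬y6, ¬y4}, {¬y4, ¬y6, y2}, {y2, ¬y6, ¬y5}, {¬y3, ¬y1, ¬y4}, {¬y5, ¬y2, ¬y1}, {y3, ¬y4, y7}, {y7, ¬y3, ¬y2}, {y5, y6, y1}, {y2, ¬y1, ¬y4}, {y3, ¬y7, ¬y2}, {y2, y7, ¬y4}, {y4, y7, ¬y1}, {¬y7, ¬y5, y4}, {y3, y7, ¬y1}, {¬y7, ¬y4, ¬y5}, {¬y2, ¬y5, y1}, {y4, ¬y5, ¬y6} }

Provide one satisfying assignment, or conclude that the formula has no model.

Branch on y2: set y2 = True.
Branch on y1: set y1 = False.
(¬y5) alone gives y5 = False.
(y6) alone gives y6 = True.
Branch on y3: set y3 = True.
(¬y4) alone gives y4 = False.
(y7) alone gives y7 = True.
All clauses are satisfied.

y1 ↦ False, y2 ↦ True, y3 ↦ True, y4 ↦ False, y5 ↦ False, y6 ↦ True, y7 ↦ True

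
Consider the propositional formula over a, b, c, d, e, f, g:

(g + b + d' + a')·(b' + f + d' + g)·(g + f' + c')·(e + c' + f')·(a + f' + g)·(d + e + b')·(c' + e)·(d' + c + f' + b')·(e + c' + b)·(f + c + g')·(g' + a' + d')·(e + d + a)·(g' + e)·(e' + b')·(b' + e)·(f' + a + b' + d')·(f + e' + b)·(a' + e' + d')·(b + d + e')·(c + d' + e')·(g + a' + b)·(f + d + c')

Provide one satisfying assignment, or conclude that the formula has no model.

Branch on c: set c = 1.
(e) alone gives e = 1.
(b') alone gives b = 0.
(f) alone gives f = 1.
(g) alone gives g = 1.
(d) alone gives d = 1.
(a') alone gives a = 0.
Every clause now holds.

a=0, b=0, c=1, d=1, e=1, f=1, g=1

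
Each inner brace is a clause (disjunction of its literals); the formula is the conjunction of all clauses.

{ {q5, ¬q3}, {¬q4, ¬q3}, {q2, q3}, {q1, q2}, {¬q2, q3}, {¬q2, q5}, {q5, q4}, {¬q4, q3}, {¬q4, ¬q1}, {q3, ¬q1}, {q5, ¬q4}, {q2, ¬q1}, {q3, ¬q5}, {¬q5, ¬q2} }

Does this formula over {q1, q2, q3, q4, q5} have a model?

Unsatisfiable

Try q5 = True.
(q3) alone gives q3 = True.
(¬q4) alone gives q4 = False.
(¬q2) alone gives q2 = False.
(q1) alone gives q1 = True.
That conflicts with the unit clause (¬q1).
So q5 must be the other value — set q5 = False.
(¬q3) alone gives q3 = False.
(q2) alone gives q2 = True.
That conflicts with the unit clause (¬q2).
Both values of q5 lead to a conflict.
No assignment satisfies every clause.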